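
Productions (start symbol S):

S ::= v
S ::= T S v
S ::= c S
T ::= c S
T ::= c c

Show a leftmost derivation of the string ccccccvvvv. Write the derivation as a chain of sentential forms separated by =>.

S => cS   [S ::= c S]
cS => ccS   [S ::= c S]
ccS => cccS   [S ::= c S]
cccS => cccTSv   [S ::= T S v]
cccTSv => ccccSSv   [T ::= c S]
ccccSSv => ccccTSvSv   [S ::= T S v]
ccccTSvSv => ccccccSvSv   [T ::= c c]
ccccccSvSv => ccccccvvSv   [S ::= v]
ccccccvvSv => ccccccvvvv   [S ::= v]

S => cS => ccS => cccS => cccTSv => ccccSSv => ccccTSvSv => ccccccSvSv => ccccccvvSv => ccccccvvvv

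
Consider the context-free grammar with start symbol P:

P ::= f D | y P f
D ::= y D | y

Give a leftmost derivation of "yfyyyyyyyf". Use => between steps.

P=>yPf=>yfDf=>yfyDf=>yfyyDf=>yfyyyDf=>yfyyyyDf=>yfyyyyyDf=>yfyyyyyyDf=>yfyyyyyyyf

P => yPf   [P ::= y P f]
yPf => yfDf   [P ::= f D]
yfDf => yfyDf   [D ::= y D]
yfyDf => yfyyDf   [D ::= y D]
yfyyDf => yfyyyDf   [D ::= y D]
yfyyyDf => yfyyyyDf   [D ::= y D]
yfyyyyDf => yfyyyyyDf   [D ::= y D]
yfyyyyyDf => yfyyyyyyDf   [D ::= y D]
yfyyyyyyDf => yfyyyyyyyf   [D ::= y]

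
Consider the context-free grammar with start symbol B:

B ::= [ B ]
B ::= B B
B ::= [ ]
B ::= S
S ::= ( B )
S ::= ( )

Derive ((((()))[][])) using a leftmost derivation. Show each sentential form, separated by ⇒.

B ⇒ S   [B ::= S]
S ⇒ (B)   [S ::= ( B )]
(B) ⇒ (S)   [B ::= S]
(S) ⇒ ((B))   [S ::= ( B )]
((B)) ⇒ ((BB))   [B ::= B B]
((BB)) ⇒ ((BBB))   [B ::= B B]
((BBB)) ⇒ ((SBB))   [B ::= S]
((SBB)) ⇒ (((B)BB))   [S ::= ( B )]
(((B)BB)) ⇒ (((S)BB))   [B ::= S]
(((S)BB)) ⇒ ((((B))BB))   [S ::= ( B )]
((((B))BB)) ⇒ ((((S))BB))   [B ::= S]
((((S))BB)) ⇒ ((((()))BB))   [S ::= ( )]
((((()))BB)) ⇒ ((((()))[]B))   [B ::= [ ]]
((((()))[]B)) ⇒ ((((()))[][]))   [B ::= [ ]]

B ⇒ S ⇒ (B) ⇒ (S) ⇒ ((B)) ⇒ ((BB)) ⇒ ((BBB)) ⇒ ((SBB)) ⇒ (((B)BB)) ⇒ (((S)BB)) ⇒ ((((B))BB)) ⇒ ((((S))BB)) ⇒ ((((()))BB)) ⇒ ((((()))[]B)) ⇒ ((((()))[][]))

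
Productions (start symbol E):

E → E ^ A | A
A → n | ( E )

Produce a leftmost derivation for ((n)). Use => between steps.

E => A   [E → A]
A => (E)   [A → ( E )]
(E) => (A)   [E → A]
(A) => ((E))   [A → ( E )]
((E)) => ((A))   [E → A]
((A)) => ((n))   [A → n]

E=>A=>(E)=>(A)=>((E))=>((A))=>((n))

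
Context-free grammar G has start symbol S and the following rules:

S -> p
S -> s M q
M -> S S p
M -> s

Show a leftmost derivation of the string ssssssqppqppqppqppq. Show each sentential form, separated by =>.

S => sMq => sSSpq => ssMqSpq => ssSSpqSpq => sssMqSpqSpq => sssSSpqSpqSpq => ssssMqSpqSpqSpq => ssssSSpqSpqSpqSpq => sssssMqSpqSpqSpqSpq => ssssssqSpqSpqSpqSpq => ssssssqppqSpqSpqSpq => ssssssqppqppqSpqSpq => ssssssqppqppqppqSpq => ssssssqppqppqppqppq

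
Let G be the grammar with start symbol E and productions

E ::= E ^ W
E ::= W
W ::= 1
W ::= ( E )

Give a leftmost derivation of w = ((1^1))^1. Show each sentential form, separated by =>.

E => E^W => W^W => (E)^W => (W)^W => ((E))^W => ((E^W))^W => ((W^W))^W => ((1^W))^W => ((1^1))^W => ((1^1))^1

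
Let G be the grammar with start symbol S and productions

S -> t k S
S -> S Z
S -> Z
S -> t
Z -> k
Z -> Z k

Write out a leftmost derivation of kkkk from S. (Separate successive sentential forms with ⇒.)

S⇒SZ⇒ZZ⇒ZkZ⇒ZkkZ⇒kkkZ⇒kkkk

S ⇒ SZ   [S -> S Z]
SZ ⇒ ZZ   [S -> Z]
ZZ ⇒ ZkZ   [Z -> Z k]
ZkZ ⇒ ZkkZ   [Z -> Z k]
ZkkZ ⇒ kkkZ   [Z -> k]
kkkZ ⇒ kkkk   [Z -> k]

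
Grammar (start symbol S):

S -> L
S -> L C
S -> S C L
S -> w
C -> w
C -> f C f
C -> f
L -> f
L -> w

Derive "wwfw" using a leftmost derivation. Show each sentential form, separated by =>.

S => SCL => LCCL => wCCL => wwCL => wwfL => wwfw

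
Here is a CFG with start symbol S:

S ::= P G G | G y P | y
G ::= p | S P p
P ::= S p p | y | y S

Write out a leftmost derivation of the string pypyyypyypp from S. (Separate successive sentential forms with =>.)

S => GyP => pyP => pySpp => pyGyPpp => pySPpyPpp => pyGyPPpyPpp => pypyPPpyPpp => pypyyPpyPpp => pypyyypyPpp => pypyyypyypp

S => GyP   [S ::= G y P]
GyP => pyP   [G ::= p]
pyP => pySpp   [P ::= S p p]
pySpp => pyGyPpp   [S ::= G y P]
pyGyPpp => pySPpyPpp   [G ::= S P p]
pySPpyPpp => pyGyPPpyPpp   [S ::= G y P]
pyGyPPpyPpp => pypyPPpyPpp   [G ::= p]
pypyPPpyPpp => pypyyPpyPpp   [P ::= y]
pypyyPpyPpp => pypyyypyPpp   [P ::= y]
pypyyypyPpp => pypyyypyypp   [P ::= y]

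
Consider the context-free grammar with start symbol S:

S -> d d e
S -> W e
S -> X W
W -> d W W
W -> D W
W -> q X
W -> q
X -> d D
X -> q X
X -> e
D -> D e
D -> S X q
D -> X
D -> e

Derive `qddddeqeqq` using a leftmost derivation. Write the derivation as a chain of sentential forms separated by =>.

S=>XW=>qXW=>qdDW=>qdXW=>qddDW=>qddSXqW=>qddddeXqW=>qddddeqXqW=>qddddeqeqW=>qddddeqeqq

S => XW   [S -> X W]
XW => qXW   [X -> q X]
qXW => qdDW   [X -> d D]
qdDW => qdXW   [D -> X]
qdXW => qddDW   [X -> d D]
qddDW => qddSXqW   [D -> S X q]
qddSXqW => qddddeXqW   [S -> d d e]
qddddeXqW => qddddeqXqW   [X -> q X]
qddddeqXqW => qddddeqeqW   [X -> e]
qddddeqeqW => qddddeqeqq   [W -> q]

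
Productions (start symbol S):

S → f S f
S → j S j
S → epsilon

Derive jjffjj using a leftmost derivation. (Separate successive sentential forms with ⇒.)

S ⇒ jSj   [S → j S j]
jSj ⇒ jjSjj   [S → j S j]
jjSjj ⇒ jjfSfjj   [S → f S f]
jjfSfjj ⇒ jjffjj   [S → epsilon]

S ⇒ jSj ⇒ jjSjj ⇒ jjfSfjj ⇒ jjffjj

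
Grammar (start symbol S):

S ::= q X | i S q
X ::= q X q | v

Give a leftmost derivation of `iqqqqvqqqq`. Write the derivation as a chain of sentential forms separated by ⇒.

S ⇒ iSq   [S ::= i S q]
iSq ⇒ iqXq   [S ::= q X]
iqXq ⇒ iqqXqq   [X ::= q X q]
iqqXqq ⇒ iqqqXqqq   [X ::= q X q]
iqqqXqqq ⇒ iqqqqXqqqq   [X ::= q X q]
iqqqqXqqqq ⇒ iqqqqvqqqq   [X ::= v]

S⇒iSq⇒iqXq⇒iqqXqq⇒iqqqXqqq⇒iqqqqXqqqq⇒iqqqqvqqqq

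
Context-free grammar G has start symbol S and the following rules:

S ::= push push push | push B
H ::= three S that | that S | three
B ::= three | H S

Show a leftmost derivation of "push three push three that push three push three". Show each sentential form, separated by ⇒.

S ⇒ push B ⇒ push H S ⇒ push three S that S ⇒ push three push B that S ⇒ push three push three that S ⇒ push three push three that push B ⇒ push three push three that push H S ⇒ push three push three that push three S ⇒ push three push three that push three push B ⇒ push three push three that push three push three

S ⇒ push B   [S ::= push B]
push B ⇒ push H S   [B ::= H S]
push H S ⇒ push three S that S   [H ::= three S that]
push three S that S ⇒ push three push B that S   [S ::= push B]
push three push B that S ⇒ push three push three that S   [B ::= three]
push three push three that S ⇒ push three push three that push B   [S ::= push B]
push three push three that push B ⇒ push three push three that push H S   [B ::= H S]
push three push three that push H S ⇒ push three push three that push three S   [H ::= three]
push three push three that push three S ⇒ push three push three that push three push B   [S ::= push B]
push three push three that push three push B ⇒ push three push three that push three push three   [B ::= three]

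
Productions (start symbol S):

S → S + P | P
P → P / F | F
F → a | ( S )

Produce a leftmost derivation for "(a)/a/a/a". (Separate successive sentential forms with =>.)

S => P   [S → P]
P => P/F   [P → P / F]
P/F => P/F/F   [P → P / F]
P/F/F => P/F/F/F   [P → P / F]
P/F/F/F => F/F/F/F   [P → F]
F/F/F/F => (S)/F/F/F   [F → ( S )]
(S)/F/F/F => (P)/F/F/F   [S → P]
(P)/F/F/F => (F)/F/F/F   [P → F]
(F)/F/F/F => (a)/F/F/F   [F → a]
(a)/F/F/F => (a)/a/F/F   [F → a]
(a)/a/F/F => (a)/a/a/F   [F → a]
(a)/a/a/F => (a)/a/a/a   [F → a]

S => P => P/F => P/F/F => P/F/F/F => F/F/F/F => (S)/F/F/F => (P)/F/F/F => (F)/F/F/F => (a)/F/F/F => (a)/a/F/F => (a)/a/a/F => (a)/a/a/a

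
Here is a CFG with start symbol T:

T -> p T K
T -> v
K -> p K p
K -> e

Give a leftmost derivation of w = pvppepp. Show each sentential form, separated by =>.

T => pTK   [T -> p T K]
pTK => pvK   [T -> v]
pvK => pvpKp   [K -> p K p]
pvpKp => pvppKpp   [K -> p K p]
pvppKpp => pvppepp   [K -> e]

T => pTK => pvK => pvpKp => pvppKpp => pvppepp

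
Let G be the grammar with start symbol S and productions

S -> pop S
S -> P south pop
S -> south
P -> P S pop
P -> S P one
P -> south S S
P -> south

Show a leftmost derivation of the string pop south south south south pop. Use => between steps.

S => pop S   [S -> pop S]
pop S => pop P south pop   [S -> P south pop]
pop P south pop => pop south S S south pop   [P -> south S S]
pop south S S south pop => pop south south S south pop   [S -> south]
pop south south S south pop => pop south south south south pop   [S -> south]

S => pop S => pop P south pop => pop south S S south pop => pop south south S south pop => pop south south south south pop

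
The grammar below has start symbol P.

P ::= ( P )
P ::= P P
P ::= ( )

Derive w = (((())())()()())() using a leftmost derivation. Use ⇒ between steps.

P ⇒ PP ⇒ (P)P ⇒ (PP)P ⇒ (PPP)P ⇒ (PPPP)P ⇒ ((P)PPP)P ⇒ ((PP)PPP)P ⇒ (((P)P)PPP)P ⇒ (((())P)PPP)P ⇒ (((())())PPP)P ⇒ (((())())()PP)P ⇒ (((())())()()P)P ⇒ (((())())()()())P ⇒ (((())())()()())()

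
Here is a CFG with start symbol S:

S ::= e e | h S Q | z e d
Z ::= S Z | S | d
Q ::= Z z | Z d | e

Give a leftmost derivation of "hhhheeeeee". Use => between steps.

S => hSQ => hhSQQ => hhhSQQQ => hhhhSQQQQ => hhhheeQQQQ => hhhheeeQQQ => hhhheeeeQQ => hhhheeeeeQ => hhhheeeeee

S => hSQ   [S ::= h S Q]
hSQ => hhSQQ   [S ::= h S Q]
hhSQQ => hhhSQQQ   [S ::= h S Q]
hhhSQQQ => hhhhSQQQQ   [S ::= h S Q]
hhhhSQQQQ => hhhheeQQQQ   [S ::= e e]
hhhheeQQQQ => hhhheeeQQQ   [Q ::= e]
hhhheeeQQQ => hhhheeeeQQ   [Q ::= e]
hhhheeeeQQ => hhhheeeeeQ   [Q ::= e]
hhhheeeeeQ => hhhheeeeee   [Q ::= e]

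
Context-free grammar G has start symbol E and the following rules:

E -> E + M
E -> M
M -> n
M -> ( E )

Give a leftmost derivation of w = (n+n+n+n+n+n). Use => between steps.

E => M => (E) => (E+M) => (E+M+M) => (E+M+M+M) => (E+M+M+M+M) => (E+M+M+M+M+M) => (M+M+M+M+M+M) => (n+M+M+M+M+M) => (n+n+M+M+M+M) => (n+n+n+M+M+M) => (n+n+n+n+M+M) => (n+n+n+n+n+M) => (n+n+n+n+n+n)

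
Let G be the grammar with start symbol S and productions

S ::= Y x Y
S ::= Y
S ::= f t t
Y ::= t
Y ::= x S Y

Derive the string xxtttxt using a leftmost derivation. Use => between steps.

S => YxY => xSYxY => xYYxY => xxSYYxY => xxYYYxY => xxtYYxY => xxttYxY => xxtttxY => xxtttxt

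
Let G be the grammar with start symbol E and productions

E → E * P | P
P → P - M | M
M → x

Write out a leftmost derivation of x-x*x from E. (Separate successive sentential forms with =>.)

E => E*P   [E → E * P]
E*P => P*P   [E → P]
P*P => P-M*P   [P → P - M]
P-M*P => M-M*P   [P → M]
M-M*P => x-M*P   [M → x]
x-M*P => x-x*P   [M → x]
x-x*P => x-x*M   [P → M]
x-x*M => x-x*x   [M → x]

E=>E*P=>P*P=>P-M*P=>M-M*P=>x-M*P=>x-x*P=>x-x*M=>x-x*x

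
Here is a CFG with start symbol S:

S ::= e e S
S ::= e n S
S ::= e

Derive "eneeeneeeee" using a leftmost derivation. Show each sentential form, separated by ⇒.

S⇒enS⇒eneeS⇒eneeenS⇒eneeeneeS⇒eneeeneeeeS⇒eneeeneeeee

S ⇒ enS   [S ::= e n S]
enS ⇒ eneeS   [S ::= e e S]
eneeS ⇒ eneeenS   [S ::= e n S]
eneeenS ⇒ eneeeneeS   [S ::= e e S]
eneeeneeS ⇒ eneeeneeeeS   [S ::= e e S]
eneeeneeeeS ⇒ eneeeneeeee   [S ::= e]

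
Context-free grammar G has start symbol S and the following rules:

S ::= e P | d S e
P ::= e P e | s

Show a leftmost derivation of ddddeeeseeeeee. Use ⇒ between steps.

S ⇒ dSe   [S ::= d S e]
dSe ⇒ ddSee   [S ::= d S e]
ddSee ⇒ dddSeee   [S ::= d S e]
dddSeee ⇒ ddddSeeee   [S ::= d S e]
ddddSeeee ⇒ ddddePeeee   [S ::= e P]
ddddePeeee ⇒ ddddeePeeeee   [P ::= e P e]
ddddeePeeeee ⇒ ddddeeePeeeeee   [P ::= e P e]
ddddeeePeeeeee ⇒ ddddeeeseeeeee   [P ::= s]

S⇒dSe⇒ddSee⇒dddSeee⇒ddddSeeee⇒ddddePeeee⇒ddddeePeeeee⇒ddddeeePeeeeee⇒ddddeeeseeeeee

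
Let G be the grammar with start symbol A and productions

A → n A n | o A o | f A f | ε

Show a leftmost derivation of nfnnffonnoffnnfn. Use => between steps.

A => nAn => nfAfn => nfnAnfn => nfnnAnnfn => nfnnfAfnnfn => nfnnffAffnnfn => nfnnffoAoffnnfn => nfnnffonAnoffnnfn => nfnnffonnoffnnfn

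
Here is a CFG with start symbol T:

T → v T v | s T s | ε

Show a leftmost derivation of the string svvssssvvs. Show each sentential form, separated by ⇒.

T ⇒ sTs ⇒ svTvs ⇒ svvTvvs ⇒ svvsTsvvs ⇒ svvssTssvvs ⇒ svvssssvvs

T ⇒ sTs   [T → s T s]
sTs ⇒ svTvs   [T → v T v]
svTvs ⇒ svvTvvs   [T → v T v]
svvTvvs ⇒ svvsTsvvs   [T → s T s]
svvsTsvvs ⇒ svvssTssvvs   [T → s T s]
svvssTssvvs ⇒ svvssssvvs   [T → ε]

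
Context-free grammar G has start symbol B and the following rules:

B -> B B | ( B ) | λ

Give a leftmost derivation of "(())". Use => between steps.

B => (B) => (BB) => (BBB) => (BBBB) => ((B)BBB) => (()BBB) => (()BB) => (()B) => (())

B => (B)   [B -> ( B )]
(B) => (BB)   [B -> B B]
(BB) => (BBB)   [B -> B B]
(BBB) => (BBBB)   [B -> B B]
(BBBB) => ((B)BBB)   [B -> ( B )]
((B)BBB) => (()BBB)   [B -> λ]
(()BBB) => (()BB)   [B -> λ]
(()BB) => (()B)   [B -> λ]
(()B) => (())   [B -> λ]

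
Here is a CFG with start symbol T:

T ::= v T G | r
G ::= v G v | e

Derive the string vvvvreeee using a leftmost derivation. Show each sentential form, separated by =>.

T => vTG => vvTGG => vvvTGGG => vvvvTGGGG => vvvvrGGGG => vvvvreGGG => vvvvreeGG => vvvvreeeG => vvvvreeee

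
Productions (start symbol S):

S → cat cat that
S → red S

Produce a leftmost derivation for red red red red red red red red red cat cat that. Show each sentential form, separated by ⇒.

S ⇒ red S ⇒ red red S ⇒ red red red S ⇒ red red red red S ⇒ red red red red red S ⇒ red red red red red red S ⇒ red red red red red red red S ⇒ red red red red red red red red S ⇒ red red red red red red red red red S ⇒ red red red red red red red red red cat cat that

S ⇒ red S   [S → red S]
red S ⇒ red red S   [S → red S]
red red S ⇒ red red red S   [S → red S]
red red red S ⇒ red red red red S   [S → red S]
red red red red S ⇒ red red red red red S   [S → red S]
red red red red red S ⇒ red red red red red red S   [S → red S]
red red red red red red S ⇒ red red red red red red red S   [S → red S]
red red red red red red red S ⇒ red red red red red red red red S   [S → red S]
red red red red red red red red S ⇒ red red red red red red red red red S   [S → red S]
red red red red red red red red red S ⇒ red red red red red red red red red cat cat that   [S → cat cat that]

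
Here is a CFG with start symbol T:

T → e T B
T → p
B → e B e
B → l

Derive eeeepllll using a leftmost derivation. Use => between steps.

T => eTB   [T → e T B]
eTB => eeTBB   [T → e T B]
eeTBB => eeeTBBB   [T → e T B]
eeeTBBB => eeeeTBBBB   [T → e T B]
eeeeTBBBB => eeeepBBBB   [T → p]
eeeepBBBB => eeeeplBBB   [B → l]
eeeeplBBB => eeeepllBB   [B → l]
eeeepllBB => eeeeplllB   [B → l]
eeeeplllB => eeeepllll   [B → l]

T => eTB => eeTBB => eeeTBBB => eeeeTBBBB => eeeepBBBB => eeeeplBBB => eeeepllBB => eeeeplllB => eeeepllll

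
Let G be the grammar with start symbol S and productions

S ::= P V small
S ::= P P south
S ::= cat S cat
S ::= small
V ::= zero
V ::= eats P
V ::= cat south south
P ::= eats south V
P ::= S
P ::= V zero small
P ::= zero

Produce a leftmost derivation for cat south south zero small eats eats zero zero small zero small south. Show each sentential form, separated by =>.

S => P P south => V zero small P south => cat south south zero small P south => cat south south zero small V zero small south => cat south south zero small eats P zero small south => cat south south zero small eats V zero small zero small south => cat south south zero small eats eats P zero small zero small south => cat south south zero small eats eats zero zero small zero small south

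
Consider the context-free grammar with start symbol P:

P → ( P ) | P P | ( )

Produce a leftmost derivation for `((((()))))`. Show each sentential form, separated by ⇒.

P ⇒ (P)   [P → ( P )]
(P) ⇒ ((P))   [P → ( P )]
((P)) ⇒ (((P)))   [P → ( P )]
(((P))) ⇒ ((((P))))   [P → ( P )]
((((P)))) ⇒ ((((()))))   [P → ( )]

P⇒(P)⇒((P))⇒(((P)))⇒((((P))))⇒((((()))))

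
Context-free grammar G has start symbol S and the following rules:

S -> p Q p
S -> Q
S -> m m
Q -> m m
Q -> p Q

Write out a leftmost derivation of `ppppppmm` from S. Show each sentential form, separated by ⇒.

S ⇒ Q ⇒ pQ ⇒ ppQ ⇒ pppQ ⇒ ppppQ ⇒ pppppQ ⇒ ppppppQ ⇒ ppppppmm

S ⇒ Q   [S -> Q]
Q ⇒ pQ   [Q -> p Q]
pQ ⇒ ppQ   [Q -> p Q]
ppQ ⇒ pppQ   [Q -> p Q]
pppQ ⇒ ppppQ   [Q -> p Q]
ppppQ ⇒ pppppQ   [Q -> p Q]
pppppQ ⇒ ppppppQ   [Q -> p Q]
ppppppQ ⇒ ppppppmm   [Q -> m m]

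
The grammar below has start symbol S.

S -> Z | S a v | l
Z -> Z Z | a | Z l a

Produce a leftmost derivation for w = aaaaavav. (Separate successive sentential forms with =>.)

S => Sav => Savav => Zavav => ZZavav => ZZZavav => ZZZZavav => aZZZavav => aaZZavav => aaaZavav => aaaaavav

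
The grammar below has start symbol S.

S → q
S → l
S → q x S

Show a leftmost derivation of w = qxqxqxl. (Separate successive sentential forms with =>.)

S => qxS => qxqxS => qxqxqxS => qxqxqxl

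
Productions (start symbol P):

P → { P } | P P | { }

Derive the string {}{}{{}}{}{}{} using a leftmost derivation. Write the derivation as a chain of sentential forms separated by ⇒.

P⇒PP⇒PPP⇒{}PP⇒{}{}P⇒{}{}PP⇒{}{}PPP⇒{}{}PPPP⇒{}{}{P}PPP⇒{}{}{{}}PPP⇒{}{}{{}}{}PP⇒{}{}{{}}{}{}P⇒{}{}{{}}{}{}{}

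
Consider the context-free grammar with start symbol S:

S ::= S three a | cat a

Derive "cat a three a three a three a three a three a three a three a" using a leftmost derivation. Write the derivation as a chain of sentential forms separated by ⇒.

S ⇒ S three a ⇒ S three a three a ⇒ S three a three a three a ⇒ S three a three a three a three a ⇒ S three a three a three a three a three a ⇒ S three a three a three a three a three a three a ⇒ S three a three a three a three a three a three a three a ⇒ cat a three a three a three a three a three a three a three a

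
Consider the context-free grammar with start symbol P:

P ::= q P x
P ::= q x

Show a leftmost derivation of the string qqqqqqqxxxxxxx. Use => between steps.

P => qPx   [P ::= q P x]
qPx => qqPxx   [P ::= q P x]
qqPxx => qqqPxxx   [P ::= q P x]
qqqPxxx => qqqqPxxxx   [P ::= q P x]
qqqqPxxxx => qqqqqPxxxxx   [P ::= q P x]
qqqqqPxxxxx => qqqqqqPxxxxxx   [P ::= q P x]
qqqqqqPxxxxxx => qqqqqqqxxxxxxx   [P ::= q x]

P => qPx => qqPxx => qqqPxxx => qqqqPxxxx => qqqqqPxxxxx => qqqqqqPxxxxxx => qqqqqqqxxxxxxx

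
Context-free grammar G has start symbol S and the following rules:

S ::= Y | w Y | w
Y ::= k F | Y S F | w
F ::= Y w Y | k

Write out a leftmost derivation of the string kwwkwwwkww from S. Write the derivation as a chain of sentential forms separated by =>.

S => Y => kF => kYwY => kwwY => kwwkF => kwwkYwY => kwwkYSFwY => kwwkwSFwY => kwwkwwYFwY => kwwkwwwFwY => kwwkwwwkwY => kwwkwwwkww

S => Y   [S ::= Y]
Y => kF   [Y ::= k F]
kF => kYwY   [F ::= Y w Y]
kYwY => kwwY   [Y ::= w]
kwwY => kwwkF   [Y ::= k F]
kwwkF => kwwkYwY   [F ::= Y w Y]
kwwkYwY => kwwkYSFwY   [Y ::= Y S F]
kwwkYSFwY => kwwkwSFwY   [Y ::= w]
kwwkwSFwY => kwwkwwYFwY   [S ::= w Y]
kwwkwwYFwY => kwwkwwwFwY   [Y ::= w]
kwwkwwwFwY => kwwkwwwkwY   [F ::= k]
kwwkwwwkwY => kwwkwwwkww   [Y ::= w]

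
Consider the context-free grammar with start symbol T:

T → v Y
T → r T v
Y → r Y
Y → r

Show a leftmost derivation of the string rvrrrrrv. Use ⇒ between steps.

T ⇒ rTv   [T → r T v]
rTv ⇒ rvYv   [T → v Y]
rvYv ⇒ rvrYv   [Y → r Y]
rvrYv ⇒ rvrrYv   [Y → r Y]
rvrrYv ⇒ rvrrrYv   [Y → r Y]
rvrrrYv ⇒ rvrrrrYv   [Y → r Y]
rvrrrrYv ⇒ rvrrrrrv   [Y → r]

T ⇒ rTv ⇒ rvYv ⇒ rvrYv ⇒ rvrrYv ⇒ rvrrrYv ⇒ rvrrrrYv ⇒ rvrrrrrv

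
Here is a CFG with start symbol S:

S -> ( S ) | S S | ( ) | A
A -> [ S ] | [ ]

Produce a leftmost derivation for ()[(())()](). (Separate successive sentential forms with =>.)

S => SS => ()S => ()SS => ()AS => ()[S]S => ()[SS]S => ()[(S)S]S => ()[(())S]S => ()[(())()]S => ()[(())()]()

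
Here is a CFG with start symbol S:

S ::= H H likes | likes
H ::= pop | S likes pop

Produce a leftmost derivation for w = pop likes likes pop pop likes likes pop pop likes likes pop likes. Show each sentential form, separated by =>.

S => H H likes => pop H likes => pop S likes pop likes => pop H H likes likes pop likes => pop S likes pop H likes likes pop likes => pop H H likes likes pop H likes likes pop likes => pop S likes pop H likes likes pop H likes likes pop likes => pop likes likes pop H likes likes pop H likes likes pop likes => pop likes likes pop pop likes likes pop H likes likes pop likes => pop likes likes pop pop likes likes pop pop likes likes pop likes

S => H H likes   [S ::= H H likes]
H H likes => pop H likes   [H ::= pop]
pop H likes => pop S likes pop likes   [H ::= S likes pop]
pop S likes pop likes => pop H H likes likes pop likes   [S ::= H H likes]
pop H H likes likes pop likes => pop S likes pop H likes likes pop likes   [H ::= S likes pop]
pop S likes pop H likes likes pop likes => pop H H likes likes pop H likes likes pop likes   [S ::= H H likes]
pop H H likes likes pop H likes likes pop likes => pop S likes pop H likes likes pop H likes likes pop likes   [H ::= S likes pop]
pop S likes pop H likes likes pop H likes likes pop likes => pop likes likes pop H likes likes pop H likes likes pop likes   [S ::= likes]
pop likes likes pop H likes likes pop H likes likes pop likes => pop likes likes pop pop likes likes pop H likes likes pop likes   [H ::= pop]
pop likes likes pop pop likes likes pop H likes likes pop likes => pop likes likes pop pop likes likes pop pop likes likes pop likes   [H ::= pop]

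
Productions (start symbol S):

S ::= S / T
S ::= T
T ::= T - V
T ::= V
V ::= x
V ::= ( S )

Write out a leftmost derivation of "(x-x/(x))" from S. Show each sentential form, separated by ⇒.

S ⇒ T ⇒ V ⇒ (S) ⇒ (S/T) ⇒ (T/T) ⇒ (T-V/T) ⇒ (V-V/T) ⇒ (x-V/T) ⇒ (x-x/T) ⇒ (x-x/V) ⇒ (x-x/(S)) ⇒ (x-x/(T)) ⇒ (x-x/(V)) ⇒ (x-x/(x))

S ⇒ T   [S ::= T]
T ⇒ V   [T ::= V]
V ⇒ (S)   [V ::= ( S )]
(S) ⇒ (S/T)   [S ::= S / T]
(S/T) ⇒ (T/T)   [S ::= T]
(T/T) ⇒ (T-V/T)   [T ::= T - V]
(T-V/T) ⇒ (V-V/T)   [T ::= V]
(V-V/T) ⇒ (x-V/T)   [V ::= x]
(x-V/T) ⇒ (x-x/T)   [V ::= x]
(x-x/T) ⇒ (x-x/V)   [T ::= V]
(x-x/V) ⇒ (x-x/(S))   [V ::= ( S )]
(x-x/(S)) ⇒ (x-x/(T))   [S ::= T]
(x-x/(T)) ⇒ (x-x/(V))   [T ::= V]
(x-x/(V)) ⇒ (x-x/(x))   [V ::= x]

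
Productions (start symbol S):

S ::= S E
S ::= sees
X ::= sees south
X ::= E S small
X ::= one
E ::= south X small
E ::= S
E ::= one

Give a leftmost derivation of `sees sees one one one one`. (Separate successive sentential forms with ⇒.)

S ⇒ S E ⇒ S E E ⇒ sees E E ⇒ sees S E ⇒ sees S E E ⇒ sees S E E E ⇒ sees S E E E E ⇒ sees sees E E E E ⇒ sees sees one E E E ⇒ sees sees one one E E ⇒ sees sees one one one E ⇒ sees sees one one one one

S ⇒ S E   [S ::= S E]
S E ⇒ S E E   [S ::= S E]
S E E ⇒ sees E E   [S ::= sees]
sees E E ⇒ sees S E   [E ::= S]
sees S E ⇒ sees S E E   [S ::= S E]
sees S E E ⇒ sees S E E E   [S ::= S E]
sees S E E E ⇒ sees S E E E E   [S ::= S E]
sees S E E E E ⇒ sees sees E E E E   [S ::= sees]
sees sees E E E E ⇒ sees sees one E E E   [E ::= one]
sees sees one E E E ⇒ sees sees one one E E   [E ::= one]
sees sees one one E E ⇒ sees sees one one one E   [E ::= one]
sees sees one one one E ⇒ sees sees one one one one   [E ::= one]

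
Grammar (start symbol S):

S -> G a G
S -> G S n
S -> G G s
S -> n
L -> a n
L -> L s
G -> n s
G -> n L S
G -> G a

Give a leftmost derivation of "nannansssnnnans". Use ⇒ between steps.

S⇒GaG⇒nLSaG⇒nanSaG⇒nanGSnaG⇒nannLSSnaG⇒nannLsSSnaG⇒nannLssSSnaG⇒nannLsssSSnaG⇒nannansssSSnaG⇒nannansssnSnaG⇒nannansssnnnaG⇒nannansssnnnans

S ⇒ GaG   [S -> G a G]
GaG ⇒ nLSaG   [G -> n L S]
nLSaG ⇒ nanSaG   [L -> a n]
nanSaG ⇒ nanGSnaG   [S -> G S n]
nanGSnaG ⇒ nannLSSnaG   [G -> n L S]
nannLSSnaG ⇒ nannLsSSnaG   [L -> L s]
nannLsSSnaG ⇒ nannLssSSnaG   [L -> L s]
nannLssSSnaG ⇒ nannLsssSSnaG   [L -> L s]
nannLsssSSnaG ⇒ nannansssSSnaG   [L -> a n]
nannansssSSnaG ⇒ nannansssnSnaG   [S -> n]
nannansssnSnaG ⇒ nannansssnnnaG   [S -> n]
nannansssnnnaG ⇒ nannansssnnnans   [G -> n s]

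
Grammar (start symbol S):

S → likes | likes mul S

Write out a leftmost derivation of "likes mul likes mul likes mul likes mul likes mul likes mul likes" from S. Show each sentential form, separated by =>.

S => likes mul S => likes mul likes mul S => likes mul likes mul likes mul S => likes mul likes mul likes mul likes mul S => likes mul likes mul likes mul likes mul likes mul S => likes mul likes mul likes mul likes mul likes mul likes mul S => likes mul likes mul likes mul likes mul likes mul likes mul likes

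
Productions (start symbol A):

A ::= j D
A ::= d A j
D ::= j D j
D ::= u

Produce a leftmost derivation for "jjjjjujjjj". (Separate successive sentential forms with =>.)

A => jD => jjDj => jjjDjj => jjjjDjjj => jjjjjDjjjj => jjjjjujjjj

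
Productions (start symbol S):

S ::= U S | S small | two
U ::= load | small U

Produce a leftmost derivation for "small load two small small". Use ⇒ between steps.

S ⇒ U S ⇒ small U S ⇒ small load S ⇒ small load S small ⇒ small load S small small ⇒ small load two small small

S ⇒ U S   [S ::= U S]
U S ⇒ small U S   [U ::= small U]
small U S ⇒ small load S   [U ::= load]
small load S ⇒ small load S small   [S ::= S small]
small load S small ⇒ small load S small small   [S ::= S small]
small load S small small ⇒ small load two small small   [S ::= two]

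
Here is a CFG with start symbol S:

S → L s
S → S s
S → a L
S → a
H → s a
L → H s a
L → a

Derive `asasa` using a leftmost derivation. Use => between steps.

S=>aL=>aHsa=>asasa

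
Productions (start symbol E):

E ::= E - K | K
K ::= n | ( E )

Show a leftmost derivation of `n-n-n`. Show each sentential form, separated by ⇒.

E ⇒ E-K ⇒ E-K-K ⇒ K-K-K ⇒ n-K-K ⇒ n-n-K ⇒ n-n-n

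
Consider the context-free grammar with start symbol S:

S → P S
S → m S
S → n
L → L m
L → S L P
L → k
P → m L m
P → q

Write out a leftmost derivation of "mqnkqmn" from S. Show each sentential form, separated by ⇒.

S ⇒ PS ⇒ mLmS ⇒ mSLPmS ⇒ mPSLPmS ⇒ mqSLPmS ⇒ mqnLPmS ⇒ mqnkPmS ⇒ mqnkqmS ⇒ mqnkqmn

S ⇒ PS   [S → P S]
PS ⇒ mLmS   [P → m L m]
mLmS ⇒ mSLPmS   [L → S L P]
mSLPmS ⇒ mPSLPmS   [S → P S]
mPSLPmS ⇒ mqSLPmS   [P → q]
mqSLPmS ⇒ mqnLPmS   [S → n]
mqnLPmS ⇒ mqnkPmS   [L → k]
mqnkPmS ⇒ mqnkqmS   [P → q]
mqnkqmS ⇒ mqnkqmn   [S → n]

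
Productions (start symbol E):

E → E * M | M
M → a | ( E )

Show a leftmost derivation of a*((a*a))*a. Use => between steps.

E => E*M => E*M*M => M*M*M => a*M*M => a*(E)*M => a*(M)*M => a*((E))*M => a*((E*M))*M => a*((M*M))*M => a*((a*M))*M => a*((a*a))*M => a*((a*a))*a

E => E*M   [E → E * M]
E*M => E*M*M   [E → E * M]
E*M*M => M*M*M   [E → M]
M*M*M => a*M*M   [M → a]
a*M*M => a*(E)*M   [M → ( E )]
a*(E)*M => a*(M)*M   [E → M]
a*(M)*M => a*((E))*M   [M → ( E )]
a*((E))*M => a*((E*M))*M   [E → E * M]
a*((E*M))*M => a*((M*M))*M   [E → M]
a*((M*M))*M => a*((a*M))*M   [M → a]
a*((a*M))*M => a*((a*a))*M   [M → a]
a*((a*a))*M => a*((a*a))*a   [M → a]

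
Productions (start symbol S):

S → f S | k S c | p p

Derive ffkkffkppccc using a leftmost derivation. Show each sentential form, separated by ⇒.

S ⇒ fS   [S → f S]
fS ⇒ ffS   [S → f S]
ffS ⇒ ffkSc   [S → k S c]
ffkSc ⇒ ffkkScc   [S → k S c]
ffkkScc ⇒ ffkkfScc   [S → f S]
ffkkfScc ⇒ ffkkffScc   [S → f S]
ffkkffScc ⇒ ffkkffkSccc   [S → k S c]
ffkkffkSccc ⇒ ffkkffkppccc   [S → p p]

S⇒fS⇒ffS⇒ffkSc⇒ffkkScc⇒ffkkfScc⇒ffkkffScc⇒ffkkffkSccc⇒ffkkffkppccc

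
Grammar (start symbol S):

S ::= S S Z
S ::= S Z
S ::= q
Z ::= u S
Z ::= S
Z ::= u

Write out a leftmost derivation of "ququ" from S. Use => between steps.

S => SSZ => SZSZ => qZSZ => quSZ => quqZ => ququ

S => SSZ   [S ::= S S Z]
SSZ => SZSZ   [S ::= S Z]
SZSZ => qZSZ   [S ::= q]
qZSZ => quSZ   [Z ::= u]
quSZ => quqZ   [S ::= q]
quqZ => ququ   [Z ::= u]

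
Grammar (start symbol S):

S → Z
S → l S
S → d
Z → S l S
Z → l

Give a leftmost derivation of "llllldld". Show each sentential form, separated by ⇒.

S ⇒ Z ⇒ SlS ⇒ lSlS ⇒ lZlS ⇒ lllS ⇒ llllS ⇒ lllllS ⇒ lllllZ ⇒ lllllSlS ⇒ llllldlS ⇒ llllldld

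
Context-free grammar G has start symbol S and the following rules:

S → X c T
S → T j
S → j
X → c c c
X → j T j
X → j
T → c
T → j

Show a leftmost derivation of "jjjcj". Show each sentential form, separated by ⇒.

S ⇒ XcT   [S → X c T]
XcT ⇒ jTjcT   [X → j T j]
jTjcT ⇒ jjjcT   [T → j]
jjjcT ⇒ jjjcj   [T → j]

S ⇒ XcT ⇒ jTjcT ⇒ jjjcT ⇒ jjjcj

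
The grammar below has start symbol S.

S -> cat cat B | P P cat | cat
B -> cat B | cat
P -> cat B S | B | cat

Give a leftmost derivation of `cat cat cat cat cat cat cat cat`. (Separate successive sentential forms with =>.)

S => P P cat => cat B S P cat => cat cat S P cat => cat cat cat cat B P cat => cat cat cat cat cat B P cat => cat cat cat cat cat cat P cat => cat cat cat cat cat cat B cat => cat cat cat cat cat cat cat cat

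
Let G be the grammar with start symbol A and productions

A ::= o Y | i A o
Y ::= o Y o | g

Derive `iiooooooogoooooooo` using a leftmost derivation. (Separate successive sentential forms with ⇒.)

A⇒iAo⇒iiAoo⇒iioYoo⇒iiooYooo⇒iioooYoooo⇒iiooooYooooo⇒iioooooYoooooo⇒iiooooooYooooooo⇒iioooooooYoooooooo⇒iiooooooogoooooooo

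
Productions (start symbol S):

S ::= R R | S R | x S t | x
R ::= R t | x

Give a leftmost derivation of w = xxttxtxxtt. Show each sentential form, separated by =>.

S=>SR=>SRR=>xStRR=>xRRtRR=>xRtRtRR=>xRttRtRR=>xxttRtRR=>xxttxtRR=>xxttxtxR=>xxttxtxRt=>xxttxtxRtt=>xxttxtxxtt

S => SR   [S ::= S R]
SR => SRR   [S ::= S R]
SRR => xStRR   [S ::= x S t]
xStRR => xRRtRR   [S ::= R R]
xRRtRR => xRtRtRR   [R ::= R t]
xRtRtRR => xRttRtRR   [R ::= R t]
xRttRtRR => xxttRtRR   [R ::= x]
xxttRtRR => xxttxtRR   [R ::= x]
xxttxtRR => xxttxtxR   [R ::= x]
xxttxtxR => xxttxtxRt   [R ::= R t]
xxttxtxRt => xxttxtxRtt   [R ::= R t]
xxttxtxRtt => xxttxtxxtt   [R ::= x]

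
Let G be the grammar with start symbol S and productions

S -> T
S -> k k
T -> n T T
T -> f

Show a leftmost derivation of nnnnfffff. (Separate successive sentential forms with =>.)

S=>T=>nTT=>nnTTT=>nnnTTTT=>nnnnTTTTT=>nnnnfTTTT=>nnnnffTTT=>nnnnfffTT=>nnnnffffT=>nnnnfffff

S => T   [S -> T]
T => nTT   [T -> n T T]
nTT => nnTTT   [T -> n T T]
nnTTT => nnnTTTT   [T -> n T T]
nnnTTTT => nnnnTTTTT   [T -> n T T]
nnnnTTTTT => nnnnfTTTT   [T -> f]
nnnnfTTTT => nnnnffTTT   [T -> f]
nnnnffTTT => nnnnfffTT   [T -> f]
nnnnfffTT => nnnnffffT   [T -> f]
nnnnffffT => nnnnfffff   [T -> f]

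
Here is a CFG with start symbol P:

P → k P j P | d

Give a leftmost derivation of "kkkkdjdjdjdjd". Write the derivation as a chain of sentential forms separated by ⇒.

P ⇒ kPjP ⇒ kkPjPjP ⇒ kkkPjPjPjP ⇒ kkkkPjPjPjPjP ⇒ kkkkdjPjPjPjP ⇒ kkkkdjdjPjPjP ⇒ kkkkdjdjdjPjP ⇒ kkkkdjdjdjdjP ⇒ kkkkdjdjdjdjd

P ⇒ kPjP   [P → k P j P]
kPjP ⇒ kkPjPjP   [P → k P j P]
kkPjPjP ⇒ kkkPjPjPjP   [P → k P j P]
kkkPjPjPjP ⇒ kkkkPjPjPjPjP   [P → k P j P]
kkkkPjPjPjPjP ⇒ kkkkdjPjPjPjP   [P → d]
kkkkdjPjPjPjP ⇒ kkkkdjdjPjPjP   [P → d]
kkkkdjdjPjPjP ⇒ kkkkdjdjdjPjP   [P → d]
kkkkdjdjdjPjP ⇒ kkkkdjdjdjdjP   [P → d]
kkkkdjdjdjdjP ⇒ kkkkdjdjdjdjd   [P → d]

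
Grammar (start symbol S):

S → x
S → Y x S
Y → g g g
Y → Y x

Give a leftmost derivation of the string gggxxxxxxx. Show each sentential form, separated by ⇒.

S ⇒ YxS ⇒ YxxS ⇒ YxxxS ⇒ YxxxxS ⇒ YxxxxxS ⇒ YxxxxxxS ⇒ gggxxxxxxS ⇒ gggxxxxxxx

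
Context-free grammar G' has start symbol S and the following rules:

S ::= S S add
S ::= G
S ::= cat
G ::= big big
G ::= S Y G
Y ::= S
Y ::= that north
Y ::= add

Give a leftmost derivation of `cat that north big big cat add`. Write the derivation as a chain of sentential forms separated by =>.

S => S S add   [S ::= S S add]
S S add => G S add   [S ::= G]
G S add => S Y G S add   [G ::= S Y G]
S Y G S add => cat Y G S add   [S ::= cat]
cat Y G S add => cat that north G S add   [Y ::= that north]
cat that north G S add => cat that north big big S add   [G ::= big big]
cat that north big big S add => cat that north big big cat add   [S ::= cat]

S => S S add => G S add => S Y G S add => cat Y G S add => cat that north G S add => cat that north big big S add => cat that north big big cat add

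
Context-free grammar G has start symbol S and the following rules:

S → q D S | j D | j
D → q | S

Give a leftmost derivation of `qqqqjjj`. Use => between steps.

S => qDS => qqS => qqqDS => qqqSS => qqqqDSS => qqqqSSS => qqqqjSS => qqqqjjS => qqqqjjj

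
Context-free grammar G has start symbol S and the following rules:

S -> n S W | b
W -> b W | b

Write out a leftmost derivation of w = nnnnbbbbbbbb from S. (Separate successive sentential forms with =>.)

S => nSW => nnSWW => nnnSWWW => nnnnSWWWW => nnnnbWWWW => nnnnbbWWWW => nnnnbbbWWWW => nnnnbbbbWWWW => nnnnbbbbbWWW => nnnnbbbbbbWW => nnnnbbbbbbbW => nnnnbbbbbbbb

S => nSW   [S -> n S W]
nSW => nnSWW   [S -> n S W]
nnSWW => nnnSWWW   [S -> n S W]
nnnSWWW => nnnnSWWWW   [S -> n S W]
nnnnSWWWW => nnnnbWWWW   [S -> b]
nnnnbWWWW => nnnnbbWWWW   [W -> b W]
nnnnbbWWWW => nnnnbbbWWWW   [W -> b W]
nnnnbbbWWWW => nnnnbbbbWWWW   [W -> b W]
nnnnbbbbWWWW => nnnnbbbbbWWW   [W -> b]
nnnnbbbbbWWW => nnnnbbbbbbWW   [W -> b]
nnnnbbbbbbWW => nnnnbbbbbbbW   [W -> b]
nnnnbbbbbbbW => nnnnbbbbbbbb   [W -> b]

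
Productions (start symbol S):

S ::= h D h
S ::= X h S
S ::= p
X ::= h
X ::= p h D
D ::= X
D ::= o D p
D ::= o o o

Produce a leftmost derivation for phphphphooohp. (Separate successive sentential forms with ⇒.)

S ⇒ XhS ⇒ phDhS ⇒ phXhS ⇒ phphDhS ⇒ phphXhS ⇒ phphphDhS ⇒ phphphXhS ⇒ phphphphDhS ⇒ phphphphooohS ⇒ phphphphooohp

S ⇒ XhS   [S ::= X h S]
XhS ⇒ phDhS   [X ::= p h D]
phDhS ⇒ phXhS   [D ::= X]
phXhS ⇒ phphDhS   [X ::= p h D]
phphDhS ⇒ phphXhS   [D ::= X]
phphXhS ⇒ phphphDhS   [X ::= p h D]
phphphDhS ⇒ phphphXhS   [D ::= X]
phphphXhS ⇒ phphphphDhS   [X ::= p h D]
phphphphDhS ⇒ phphphphooohS   [D ::= o o o]
phphphphooohS ⇒ phphphphooohp   [S ::= p]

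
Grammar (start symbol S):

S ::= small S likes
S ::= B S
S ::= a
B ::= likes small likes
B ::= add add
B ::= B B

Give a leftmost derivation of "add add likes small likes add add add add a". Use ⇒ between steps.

S ⇒ B S   [S ::= B S]
B S ⇒ add add S   [B ::= add add]
add add S ⇒ add add B S   [S ::= B S]
add add B S ⇒ add add B B S   [B ::= B B]
add add B B S ⇒ add add likes small likes B S   [B ::= likes small likes]
add add likes small likes B S ⇒ add add likes small likes B B S   [B ::= B B]
add add likes small likes B B S ⇒ add add likes small likes add add B S   [B ::= add add]
add add likes small likes add add B S ⇒ add add likes small likes add add add add S   [B ::= add add]
add add likes small likes add add add add S ⇒ add add likes small likes add add add add a   [S ::= a]

S ⇒ B S ⇒ add add S ⇒ add add B S ⇒ add add B B S ⇒ add add likes small likes B S ⇒ add add likes small likes B B S ⇒ add add likes small likes add add B S ⇒ add add likes small likes add add add add S ⇒ add add likes small likes add add add add a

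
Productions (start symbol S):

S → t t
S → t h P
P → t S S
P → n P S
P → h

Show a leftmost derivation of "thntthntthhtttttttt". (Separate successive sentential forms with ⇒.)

S⇒thP⇒thnPS⇒thntSSS⇒thntthPSS⇒thntthnPSSS⇒thntthntSSSSS⇒thntthntthPSSSS⇒thntthntthhSSSS⇒thntthntthhttSSS⇒thntthntthhttttSS⇒thntthntthhttttttS⇒thntthntthhtttttttt

S ⇒ thP   [S → t h P]
thP ⇒ thnPS   [P → n P S]
thnPS ⇒ thntSSS   [P → t S S]
thntSSS ⇒ thntthPSS   [S → t h P]
thntthPSS ⇒ thntthnPSSS   [P → n P S]
thntthnPSSS ⇒ thntthntSSSSS   [P → t S S]
thntthntSSSSS ⇒ thntthntthPSSSS   [S → t h P]
thntthntthPSSSS ⇒ thntthntthhSSSS   [P → h]
thntthntthhSSSS ⇒ thntthntthhttSSS   [S → t t]
thntthntthhttSSS ⇒ thntthntthhttttSS   [S → t t]
thntthntthhttttSS ⇒ thntthntthhttttttS   [S → t t]
thntthntthhttttttS ⇒ thntthntthhtttttttt   [S → t t]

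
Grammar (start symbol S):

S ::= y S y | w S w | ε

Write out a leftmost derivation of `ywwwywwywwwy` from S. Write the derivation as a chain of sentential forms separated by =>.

S => ySy   [S ::= y S y]
ySy => ywSwy   [S ::= w S w]
ywSwy => ywwSwwy   [S ::= w S w]
ywwSwwy => ywwwSwwwy   [S ::= w S w]
ywwwSwwwy => ywwwySywwwy   [S ::= y S y]
ywwwySywwwy => ywwwywSwywwwy   [S ::= w S w]
ywwwywSwywwwy => ywwwywwywwwy   [S ::= ε]

S => ySy => ywSwy => ywwSwwy => ywwwSwwwy => ywwwySywwwy => ywwwywSwywwwy => ywwwywwywwwy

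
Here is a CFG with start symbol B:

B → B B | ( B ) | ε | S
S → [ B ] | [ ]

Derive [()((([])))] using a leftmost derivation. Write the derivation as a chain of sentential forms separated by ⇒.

B ⇒ S   [B → S]
S ⇒ [B]   [S → [ B ]]
[B] ⇒ [BB]   [B → B B]
[BB] ⇒ [(B)B]   [B → ( B )]
[(B)B] ⇒ [()B]   [B → ε]
[()B] ⇒ [()(B)]   [B → ( B )]
[()(B)] ⇒ [()((B))]   [B → ( B )]
[()((B))] ⇒ [()(((B)))]   [B → ( B )]
[()(((B)))] ⇒ [()(((S)))]   [B → S]
[()(((S)))] ⇒ [()((([])))]   [S → [ ]]

B⇒S⇒[B]⇒[BB]⇒[(B)B]⇒[()B]⇒[()(B)]⇒[()((B))]⇒[()(((B)))]⇒[()(((S)))]⇒[()((([])))]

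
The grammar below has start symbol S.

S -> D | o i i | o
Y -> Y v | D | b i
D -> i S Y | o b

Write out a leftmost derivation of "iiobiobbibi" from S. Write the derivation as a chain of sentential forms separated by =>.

S => D   [S -> D]
D => iSY   [D -> i S Y]
iSY => iDY   [S -> D]
iDY => iiSYY   [D -> i S Y]
iiSYY => iiDYY   [S -> D]
iiDYY => iiobYY   [D -> o b]
iiobYY => iiobDY   [Y -> D]
iiobDY => iiobiSYY   [D -> i S Y]
iiobiSYY => iiobiDYY   [S -> D]
iiobiDYY => iiobiobYY   [D -> o b]
iiobiobYY => iiobiobbiY   [Y -> b i]
iiobiobbiY => iiobiobbibi   [Y -> b i]

S => D => iSY => iDY => iiSYY => iiDYY => iiobYY => iiobDY => iiobiSYY => iiobiDYY => iiobiobYY => iiobiobbiY => iiobiobbibi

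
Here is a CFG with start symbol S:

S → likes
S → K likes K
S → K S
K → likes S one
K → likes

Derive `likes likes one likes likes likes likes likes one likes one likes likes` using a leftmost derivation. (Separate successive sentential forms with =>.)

S => K S   [S → K S]
K S => likes S one S   [K → likes S one]
likes S one S => likes likes one S   [S → likes]
likes likes one S => likes likes one K likes K   [S → K likes K]
likes likes one K likes K => likes likes one likes S one likes K   [K → likes S one]
likes likes one likes S one likes K => likes likes one likes K S one likes K   [S → K S]
likes likes one likes K S one likes K => likes likes one likes likes S one S one likes K   [K → likes S one]
likes likes one likes likes S one S one likes K => likes likes one likes likes K likes K one S one likes K   [S → K likes K]
likes likes one likes likes K likes K one S one likes K => likes likes one likes likes likes likes K one S one likes K   [K → likes]
likes likes one likes likes likes likes K one S one likes K => likes likes one likes likes likes likes likes one S one likes K   [K → likes]
likes likes one likes likes likes likes likes one S one likes K => likes likes one likes likes likes likes likes one likes one likes K   [S → likes]
likes likes one likes likes likes likes likes one likes one likes K => likes likes one likes likes likes likes likes one likes one likes likes   [K → likes]

S => K S => likes S one S => likes likes one S => likes likes one K likes K => likes likes one likes S one likes K => likes likes one likes K S one likes K => likes likes one likes likes S one S one likes K => likes likes one likes likes K likes K one S one likes K => likes likes one likes likes likes likes K one S one likes K => likes likes one likes likes likes likes likes one S one likes K => likes likes one likes likes likes likes likes one likes one likes K => likes likes one likes likes likes likes likes one likes one likes likes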